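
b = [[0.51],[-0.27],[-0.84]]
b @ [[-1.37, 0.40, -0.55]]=[[-0.7, 0.20, -0.28], [0.37, -0.11, 0.15], [1.15, -0.34, 0.46]]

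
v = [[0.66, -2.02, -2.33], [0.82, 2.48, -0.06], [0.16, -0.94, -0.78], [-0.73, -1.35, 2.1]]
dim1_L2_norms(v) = [3.15, 2.61, 1.23, 2.6]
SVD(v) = [[-0.78,-0.31,-0.42], [0.53,-0.51,-0.68], [-0.32,-0.05,-0.12], [0.01,0.80,-0.60]] @ diag([3.802776775117281, 3.2239735556905913, 0.4462995752141986]) @ [[-0.04,  0.84,  0.54], [-0.38,  -0.52,  0.77], [-0.93,  0.18,  -0.34]]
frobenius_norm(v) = 5.01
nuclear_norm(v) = 7.47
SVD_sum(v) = [[0.11,-2.50,-1.62], [-0.08,1.69,1.1], [0.05,-1.02,-0.66], [-0.0,0.03,0.02]] + [[0.38, 0.52, -0.77], [0.62, 0.84, -1.26], [0.07, 0.09, -0.14], [-0.97, -1.33, 1.99]] + [[0.17, -0.03, 0.06], [0.28, -0.05, 0.10], [0.05, -0.01, 0.02], [0.25, -0.05, 0.09]]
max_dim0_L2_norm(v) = 3.6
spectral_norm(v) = 3.80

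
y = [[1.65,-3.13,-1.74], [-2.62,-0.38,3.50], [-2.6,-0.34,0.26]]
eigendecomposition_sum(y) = [[(2.79+0j), -1.48+0.00j, (-2.11+0j)], [(-2.24-0j), 1.19+0.00j, (1.7+0j)], [(-1.36-0j), 0.73+0.00j, 1.03+0.00j]] + [[(-0.57+0.16j), -0.82-0.37j, (0.19+0.94j)], [(-0.19+0.58j), -0.79+0.48j, 0.90+0.38j], [(-0.62-0.19j), (-0.53-0.83j), -0.39+0.97j]] + [[-0.57-0.16j, -0.82+0.37j, (0.19-0.94j)], [(-0.19-0.58j), (-0.79-0.48j), 0.90-0.38j], [-0.62+0.19j, (-0.53+0.83j), -0.39-0.97j]]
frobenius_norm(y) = 6.46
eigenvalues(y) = [(5.02+0j), (-1.74+1.62j), (-1.74-1.62j)]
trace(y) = 1.53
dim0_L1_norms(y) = [6.87, 3.85, 5.5]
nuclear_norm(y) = 10.18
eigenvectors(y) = [[(-0.73+0j), (-0.47+0.3j), (-0.47-0.3j)],[(0.59+0j), (-0.01+0.57j), -0.01-0.57j],[(0.36+0j), (-0.61+0j), (-0.61-0j)]]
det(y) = 28.32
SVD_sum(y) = [[2.15, -0.78, -2.1], [-2.83, 1.03, 2.76], [-1.31, 0.48, 1.28]] + [[-0.62, -2.33, 0.24], [-0.35, -1.32, 0.13], [-0.26, -0.98, 0.1]] + [[0.11, -0.02, 0.12], [0.56, -0.09, 0.61], [-1.03, 0.16, -1.12]]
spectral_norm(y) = 5.47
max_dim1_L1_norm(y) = 6.52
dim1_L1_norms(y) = [6.52, 6.5, 3.2]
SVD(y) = [[-0.57, -0.82, -0.1], [0.75, -0.46, -0.48], [0.35, -0.34, 0.87]] @ diag([5.46941301065673, 2.9633225216196672, 1.7473525550731077]) @ [[-0.69, 0.25, 0.67],[0.25, 0.96, -0.1],[-0.67, 0.10, -0.73]]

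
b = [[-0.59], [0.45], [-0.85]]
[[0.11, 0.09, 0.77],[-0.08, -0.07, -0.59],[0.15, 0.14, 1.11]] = b @ [[-0.18, -0.16, -1.31]]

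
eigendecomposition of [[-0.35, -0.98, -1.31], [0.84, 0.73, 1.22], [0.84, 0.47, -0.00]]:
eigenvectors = [[(0.72+0j), (0.72-0j), (0.18+0j)], [(-0.49-0.35j), (-0.49+0.35j), -0.79+0.00j], [(-0.03-0.35j), -0.03+0.35j, (0.59+0j)]]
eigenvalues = [(0.38+1.11j), (0.38-1.11j), (-0.38+0j)]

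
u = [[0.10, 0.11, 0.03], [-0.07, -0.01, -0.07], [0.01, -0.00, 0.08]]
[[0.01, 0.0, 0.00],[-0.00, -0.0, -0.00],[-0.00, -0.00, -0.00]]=u @ [[0.07,0.02,0.04],[0.01,0.0,0.00],[-0.07,-0.02,-0.04]]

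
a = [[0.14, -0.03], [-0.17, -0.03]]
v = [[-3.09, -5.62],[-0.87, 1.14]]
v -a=[[-3.23, -5.59], [-0.7, 1.17]]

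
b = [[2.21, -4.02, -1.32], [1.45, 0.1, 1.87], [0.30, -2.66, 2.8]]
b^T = [[2.21, 1.45, 0.3], [-4.02, 0.1, -2.66], [-1.32, 1.87, 2.8]]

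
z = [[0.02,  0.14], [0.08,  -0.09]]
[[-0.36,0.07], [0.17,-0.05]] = z@[[-0.63,-0.04], [-2.47,0.52]]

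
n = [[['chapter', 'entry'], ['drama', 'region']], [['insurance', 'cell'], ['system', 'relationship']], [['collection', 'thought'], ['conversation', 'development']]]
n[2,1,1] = 'development'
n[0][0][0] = 'chapter'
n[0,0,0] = 'chapter'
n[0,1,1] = 'region'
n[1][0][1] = 'cell'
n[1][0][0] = 'insurance'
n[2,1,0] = 'conversation'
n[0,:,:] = [['chapter', 'entry'], ['drama', 'region']]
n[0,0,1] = 'entry'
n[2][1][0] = 'conversation'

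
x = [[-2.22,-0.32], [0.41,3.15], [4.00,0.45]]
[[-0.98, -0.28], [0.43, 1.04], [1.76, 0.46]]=x @ [[0.43, 0.08], [0.08, 0.32]]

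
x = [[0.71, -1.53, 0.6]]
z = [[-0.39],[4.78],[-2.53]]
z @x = [[-0.28, 0.60, -0.23], [3.39, -7.31, 2.87], [-1.80, 3.87, -1.52]]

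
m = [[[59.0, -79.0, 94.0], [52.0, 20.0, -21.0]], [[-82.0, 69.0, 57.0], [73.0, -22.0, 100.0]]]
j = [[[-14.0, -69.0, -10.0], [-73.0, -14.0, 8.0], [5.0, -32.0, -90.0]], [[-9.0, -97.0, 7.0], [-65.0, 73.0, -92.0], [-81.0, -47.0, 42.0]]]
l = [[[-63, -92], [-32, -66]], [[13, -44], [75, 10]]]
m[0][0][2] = 94.0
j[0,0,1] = -69.0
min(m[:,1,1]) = -22.0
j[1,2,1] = -47.0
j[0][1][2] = 8.0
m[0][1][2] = -21.0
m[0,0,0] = 59.0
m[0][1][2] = -21.0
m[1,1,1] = -22.0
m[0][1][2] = -21.0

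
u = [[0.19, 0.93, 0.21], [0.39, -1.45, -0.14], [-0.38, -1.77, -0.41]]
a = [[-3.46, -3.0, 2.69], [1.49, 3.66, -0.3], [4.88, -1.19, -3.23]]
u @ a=[[1.75, 2.58, -0.45], [-4.19, -6.31, 1.94], [-3.32, -4.85, 0.83]]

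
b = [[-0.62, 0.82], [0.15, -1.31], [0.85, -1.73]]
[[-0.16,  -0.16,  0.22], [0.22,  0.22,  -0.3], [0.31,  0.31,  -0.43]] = b@[[0.04, 0.04, -0.06], [-0.16, -0.16, 0.22]]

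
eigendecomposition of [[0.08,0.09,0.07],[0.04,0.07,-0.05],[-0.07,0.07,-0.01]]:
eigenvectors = [[0.81+0.00j, 0.08+0.55j, 0.08-0.55j], [(0.58+0j), -0.05-0.40j, (-0.05+0.4j)], [(-0.11+0j), (-0.73+0j), -0.73-0.00j]]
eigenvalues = [(0.14+0j), 0.09j, -0.09j]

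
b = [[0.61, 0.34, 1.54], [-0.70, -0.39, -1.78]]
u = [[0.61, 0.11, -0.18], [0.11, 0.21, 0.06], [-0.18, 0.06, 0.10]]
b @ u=[[0.13, 0.23, 0.06], [-0.15, -0.27, -0.08]]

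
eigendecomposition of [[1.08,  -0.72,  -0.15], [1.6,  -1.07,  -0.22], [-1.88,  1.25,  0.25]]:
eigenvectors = [[-0.41, 0.26, 0.24], [-0.59, 0.56, 0.17], [0.69, -0.79, 0.95]]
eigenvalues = [0.29, -0.02, -0.01]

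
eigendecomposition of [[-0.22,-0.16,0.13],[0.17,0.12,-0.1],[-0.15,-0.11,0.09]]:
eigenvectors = [[-0.69+0.00j, -0.69-0.00j, (0.57+0j)],[0.55+0.12j, (0.55-0.12j), (-0.14+0j)],[-0.45+0.06j, -0.45-0.06j, 0.81+0.00j]]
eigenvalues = [(-0.01+0.02j), (-0.01-0.02j), 0j]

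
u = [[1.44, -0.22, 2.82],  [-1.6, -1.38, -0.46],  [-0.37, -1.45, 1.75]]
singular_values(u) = [3.66, 2.57, 0.0]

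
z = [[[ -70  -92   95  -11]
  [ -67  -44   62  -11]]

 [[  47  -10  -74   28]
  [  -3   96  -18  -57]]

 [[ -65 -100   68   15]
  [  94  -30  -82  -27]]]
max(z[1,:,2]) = -18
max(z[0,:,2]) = 95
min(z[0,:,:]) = -92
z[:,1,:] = [[-67, -44, 62, -11], [-3, 96, -18, -57], [94, -30, -82, -27]]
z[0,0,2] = 95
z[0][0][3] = -11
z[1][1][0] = -3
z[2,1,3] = -27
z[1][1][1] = 96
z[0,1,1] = -44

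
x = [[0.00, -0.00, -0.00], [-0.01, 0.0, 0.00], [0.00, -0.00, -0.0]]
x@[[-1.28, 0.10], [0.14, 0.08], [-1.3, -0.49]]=[[0.0, 0.0], [0.01, -0.00], [0.0, 0.00]]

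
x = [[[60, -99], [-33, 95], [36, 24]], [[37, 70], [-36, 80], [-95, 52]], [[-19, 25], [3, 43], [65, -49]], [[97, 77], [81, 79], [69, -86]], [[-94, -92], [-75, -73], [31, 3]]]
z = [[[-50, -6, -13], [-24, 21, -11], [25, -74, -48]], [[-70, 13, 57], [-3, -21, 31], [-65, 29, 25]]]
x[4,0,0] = -94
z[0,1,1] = 21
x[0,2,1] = 24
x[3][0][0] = 97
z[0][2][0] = 25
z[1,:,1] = [13, -21, 29]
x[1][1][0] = -36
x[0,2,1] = 24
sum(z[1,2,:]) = -11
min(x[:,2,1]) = -86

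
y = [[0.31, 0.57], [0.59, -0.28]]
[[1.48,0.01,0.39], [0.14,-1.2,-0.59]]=y @ [[1.16, -1.61, -0.53], [1.96, 0.89, 0.98]]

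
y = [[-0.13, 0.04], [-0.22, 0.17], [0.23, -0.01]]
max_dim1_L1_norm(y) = 0.39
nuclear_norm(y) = 0.48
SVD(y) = [[-0.37, 0.13], [-0.73, -0.66], [0.58, -0.74]] @ diag([0.37030419157797445, 0.10805001480695318]) @ [[0.92,-0.39], [-0.39,-0.92]]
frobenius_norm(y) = 0.39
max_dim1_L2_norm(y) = 0.28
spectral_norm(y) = 0.37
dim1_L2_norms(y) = [0.14, 0.28, 0.23]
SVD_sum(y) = [[-0.12, 0.05], [-0.25, 0.1], [0.20, -0.08]] + [[-0.01, -0.01], [0.03, 0.07], [0.03, 0.07]]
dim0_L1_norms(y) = [0.58, 0.22]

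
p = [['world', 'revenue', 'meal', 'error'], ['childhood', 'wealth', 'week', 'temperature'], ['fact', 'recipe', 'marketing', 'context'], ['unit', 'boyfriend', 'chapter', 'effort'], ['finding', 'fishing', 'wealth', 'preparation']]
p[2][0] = 'fact'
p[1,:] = ['childhood', 'wealth', 'week', 'temperature']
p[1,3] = 'temperature'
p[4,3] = 'preparation'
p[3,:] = ['unit', 'boyfriend', 'chapter', 'effort']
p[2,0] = 'fact'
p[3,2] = 'chapter'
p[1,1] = 'wealth'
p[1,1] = 'wealth'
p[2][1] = 'recipe'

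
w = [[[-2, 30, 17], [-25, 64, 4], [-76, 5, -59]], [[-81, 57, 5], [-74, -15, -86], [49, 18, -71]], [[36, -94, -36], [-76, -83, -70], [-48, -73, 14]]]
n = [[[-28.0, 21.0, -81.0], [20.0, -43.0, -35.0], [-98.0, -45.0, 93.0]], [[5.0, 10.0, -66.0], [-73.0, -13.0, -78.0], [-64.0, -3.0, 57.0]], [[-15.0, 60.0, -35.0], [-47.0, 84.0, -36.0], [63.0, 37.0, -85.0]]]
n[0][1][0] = 20.0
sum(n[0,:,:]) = -196.0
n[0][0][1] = 21.0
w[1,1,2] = -86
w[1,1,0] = -74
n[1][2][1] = -3.0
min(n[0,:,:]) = -98.0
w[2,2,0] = -48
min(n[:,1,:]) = -78.0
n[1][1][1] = -13.0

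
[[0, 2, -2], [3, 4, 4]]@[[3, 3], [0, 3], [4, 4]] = [[-8, -2], [25, 37]]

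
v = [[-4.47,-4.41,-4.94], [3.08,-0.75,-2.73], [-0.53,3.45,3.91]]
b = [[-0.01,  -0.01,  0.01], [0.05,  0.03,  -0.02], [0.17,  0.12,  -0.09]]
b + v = [[-4.48, -4.42, -4.93],  [3.13, -0.72, -2.75],  [-0.36, 3.57, 3.82]]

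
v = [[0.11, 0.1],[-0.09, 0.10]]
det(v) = 0.02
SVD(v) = [[-1.00, -0.02], [-0.02, 1.0]] @ diag([0.14866909039692844, 0.13452695477319748]) @ [[-0.72, -0.69], [-0.69, 0.72]]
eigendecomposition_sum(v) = [[0.06+0.04j, (0.05-0.06j)], [-0.04+0.05j, (0.05+0.05j)]] + [[(0.06-0.04j), 0.05+0.06j], [(-0.04-0.05j), (0.05-0.05j)]]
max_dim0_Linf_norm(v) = 0.11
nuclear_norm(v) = 0.28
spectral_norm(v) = 0.15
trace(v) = 0.21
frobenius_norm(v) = 0.20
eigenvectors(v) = [[(0.73+0j), 0.73-0.00j],[(-0.04+0.69j), (-0.04-0.69j)]]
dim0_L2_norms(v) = [0.14, 0.14]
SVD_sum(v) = [[0.11, 0.10],[0.0, 0.00]] + [[0.0, -0.0], [-0.09, 0.1]]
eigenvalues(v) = [(0.1+0.09j), (0.1-0.09j)]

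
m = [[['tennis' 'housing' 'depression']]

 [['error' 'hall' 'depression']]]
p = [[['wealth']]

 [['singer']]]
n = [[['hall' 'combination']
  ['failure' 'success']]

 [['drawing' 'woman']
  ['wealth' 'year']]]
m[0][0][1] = 'housing'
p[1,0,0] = 'singer'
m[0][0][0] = 'tennis'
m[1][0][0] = 'error'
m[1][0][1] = 'hall'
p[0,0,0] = 'wealth'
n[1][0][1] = 'woman'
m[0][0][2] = 'depression'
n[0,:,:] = [['hall', 'combination'], ['failure', 'success']]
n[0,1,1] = 'success'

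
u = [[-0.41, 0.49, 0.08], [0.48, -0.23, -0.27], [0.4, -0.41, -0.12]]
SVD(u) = [[-0.61, -0.53, 0.58], [0.55, -0.82, -0.17], [0.57, 0.22, 0.79]] @ diag([1.0277536881992748, 0.23875939061214224, 0.004038537768353529]) @ [[0.72, -0.64, -0.26], [-0.37, -0.67, 0.64], [-0.58, -0.37, -0.72]]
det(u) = 0.00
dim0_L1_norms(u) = [1.29, 1.13, 0.47]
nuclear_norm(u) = 1.27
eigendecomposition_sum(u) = [[-0.44, 0.38, 0.16], [0.44, -0.38, -0.16], [0.42, -0.36, -0.15]] + [[-0.0,0.0,-0.00], [-0.0,0.00,-0.00], [-0.00,0.00,-0.00]] + [[0.03,0.11,-0.08],  [0.04,0.15,-0.11],  [-0.02,-0.05,0.04]]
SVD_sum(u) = [[-0.46, 0.41, 0.16],  [0.41, -0.36, -0.15],  [0.42, -0.37, -0.15]] + [[0.05, 0.09, -0.08], [0.07, 0.13, -0.12], [-0.02, -0.03, 0.03]] + [[-0.0, -0.00, -0.00], [0.0, 0.0, 0.00], [-0.0, -0.00, -0.00]]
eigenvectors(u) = [[0.59, -0.58, -0.57], [-0.58, -0.36, -0.78], [-0.56, -0.73, 0.26]]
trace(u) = -0.76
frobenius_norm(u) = 1.06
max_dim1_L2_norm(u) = 0.64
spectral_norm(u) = 1.03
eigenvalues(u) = [-0.97, -0.0, 0.22]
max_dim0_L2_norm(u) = 0.75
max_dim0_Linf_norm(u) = 0.49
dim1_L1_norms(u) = [0.98, 0.98, 0.93]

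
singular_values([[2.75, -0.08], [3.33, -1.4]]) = [4.47, 0.8]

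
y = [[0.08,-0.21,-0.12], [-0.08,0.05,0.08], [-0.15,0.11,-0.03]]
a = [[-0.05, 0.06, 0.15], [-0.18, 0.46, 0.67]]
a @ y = [[-0.03,  0.03,  0.01], [-0.15,  0.13,  0.04]]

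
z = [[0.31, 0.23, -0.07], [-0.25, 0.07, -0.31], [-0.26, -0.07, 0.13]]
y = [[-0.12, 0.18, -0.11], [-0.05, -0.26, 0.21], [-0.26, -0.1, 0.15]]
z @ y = [[-0.03, 0.00, 0.00], [0.11, -0.03, -0.00], [0.00, -0.04, 0.03]]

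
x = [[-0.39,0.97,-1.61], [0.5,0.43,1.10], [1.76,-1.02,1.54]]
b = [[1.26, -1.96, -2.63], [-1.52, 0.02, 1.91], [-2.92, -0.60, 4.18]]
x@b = [[2.74, 1.75, -3.85], [-3.24, -1.63, 4.1], [-0.73, -4.39, -0.14]]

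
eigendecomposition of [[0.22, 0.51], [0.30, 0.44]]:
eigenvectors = [[-0.86, -0.7], [0.50, -0.71]]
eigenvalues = [-0.08, 0.74]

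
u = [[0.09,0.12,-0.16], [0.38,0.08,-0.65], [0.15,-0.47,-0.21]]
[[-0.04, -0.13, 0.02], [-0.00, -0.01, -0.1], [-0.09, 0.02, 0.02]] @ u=[[-0.05, -0.02, 0.09], [-0.02, 0.05, 0.03], [0.00, -0.02, -0.0]]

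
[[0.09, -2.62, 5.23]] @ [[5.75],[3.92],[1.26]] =[[-3.16]]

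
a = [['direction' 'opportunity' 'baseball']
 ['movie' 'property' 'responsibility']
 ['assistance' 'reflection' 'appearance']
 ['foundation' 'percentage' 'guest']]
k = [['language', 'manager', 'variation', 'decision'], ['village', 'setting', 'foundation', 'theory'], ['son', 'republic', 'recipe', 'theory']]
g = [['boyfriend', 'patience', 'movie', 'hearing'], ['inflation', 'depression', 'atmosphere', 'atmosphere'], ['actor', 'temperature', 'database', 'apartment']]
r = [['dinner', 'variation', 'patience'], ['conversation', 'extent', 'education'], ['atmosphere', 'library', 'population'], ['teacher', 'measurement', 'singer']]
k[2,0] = 'son'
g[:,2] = ['movie', 'atmosphere', 'database']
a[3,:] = ['foundation', 'percentage', 'guest']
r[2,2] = 'population'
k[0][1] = 'manager'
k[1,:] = ['village', 'setting', 'foundation', 'theory']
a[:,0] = ['direction', 'movie', 'assistance', 'foundation']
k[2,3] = 'theory'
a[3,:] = ['foundation', 'percentage', 'guest']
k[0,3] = 'decision'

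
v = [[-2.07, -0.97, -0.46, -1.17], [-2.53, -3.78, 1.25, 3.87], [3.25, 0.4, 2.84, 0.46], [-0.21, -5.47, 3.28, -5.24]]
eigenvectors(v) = [[0.19+0.06j, 0.19-0.06j, 0.21+0.00j, (-0.66+0j)], [-0.16-0.58j, (-0.16+0.58j), -0.36+0.00j, 0.51+0.00j], [-0.10-0.05j, -0.10+0.05j, -0.90+0.00j, 0.48+0.00j], [(0.77+0j), 0.77-0.00j, (-0.14+0j), (-0.29+0j)]]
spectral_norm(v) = 8.42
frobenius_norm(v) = 11.45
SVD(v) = [[-0.16, 0.15, -0.43, -0.88], [-0.16, 0.92, 0.35, 0.01], [-0.03, -0.31, 0.84, -0.45], [-0.97, -0.16, -0.01, 0.16]] @ diag([8.41854048585947, 6.197794861441, 4.655331860991257, 0.5090188675090499]) @ [[0.1, 0.72, -0.41, 0.55],[-0.58, -0.46, -0.05, 0.67],[0.59, -0.1, 0.63, 0.49],[0.55, -0.51, -0.66, 0.08]]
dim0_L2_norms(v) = [4.61, 6.73, 4.54, 6.63]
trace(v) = -8.25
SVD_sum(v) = [[-0.13, -0.98, 0.55, -0.75], [-0.13, -0.97, 0.54, -0.74], [-0.03, -0.21, 0.12, -0.16], [-0.81, -5.91, 3.32, -4.53]] + [[-0.53, -0.42, -0.05, 0.60], [-3.34, -2.64, -0.31, 3.82], [1.13, 0.89, 0.1, -1.28], [0.60, 0.47, 0.06, -0.68]] + [[-1.16, 0.2, -1.26, -0.98], [0.94, -0.16, 1.02, 0.79], [2.28, -0.4, 2.47, 1.92], [-0.04, 0.01, -0.04, -0.03]] + [[-0.25, 0.23, 0.29, -0.04], [0.0, -0.0, -0.00, 0.0], [-0.13, 0.12, 0.15, -0.02], [0.04, -0.04, -0.05, 0.01]]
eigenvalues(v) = [(-4.53+3.9j), (-4.53-3.9j), (2.31+0j), (-1.5+0j)]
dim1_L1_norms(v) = [4.67, 11.43, 6.95, 14.2]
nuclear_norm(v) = 19.78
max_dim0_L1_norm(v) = 10.74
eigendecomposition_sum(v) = [[(0.31-0.79j), (-0.39-1.03j), 0.35+0.18j, (-0.82+0.29j)],  [(-2.53+0.55j), (-1.96+2.75j), -0.13-1.21j, (2.13+1.59j)],  [-0.23+0.40j, 0.14+0.59j, (-0.18-0.13j), 0.47-0.10j],  [0.21-3.30j, -2.69-3.37j, 1.53+0.26j, -2.70+2.06j]] + [[(0.31+0.79j),(-0.39+1.03j),(0.35-0.18j),-0.82-0.29j], [-2.53-0.55j,(-1.96-2.75j),(-0.13+1.21j),(2.13-1.59j)], [(-0.23-0.4j),0.14-0.59j,-0.18+0.13j,0.47+0.10j], [(0.21+3.3j),-2.69+3.37j,1.53-0.26j,-2.70-2.06j]] + [[(-0.49+0j), -0j, (-0.66+0j), (0.04-0j)], [(0.84-0j), (-0+0j), (1.13-0j), -0.06+0.00j], [2.11-0.00j, -0.01+0.00j, 2.83-0.00j, -0.16+0.00j], [0.32-0.00j, -0.00+0.00j, 0.43-0.00j, (-0.02+0j)]] + [[-2.19+0.00j, -0.19+0.00j, -0.50+0.00j, (0.43-0j)], [1.69-0.00j, 0.14-0.00j, (0.39-0j), (-0.33+0j)], [1.59-0.00j, (0.14-0j), (0.37-0j), (-0.31+0j)], [(-0.95+0j), (-0.08+0j), -0.22+0.00j, (0.19-0j)]]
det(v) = -123.64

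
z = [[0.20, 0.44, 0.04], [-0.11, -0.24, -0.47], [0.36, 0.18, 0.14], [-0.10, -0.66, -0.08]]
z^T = [[0.2,-0.11,0.36,-0.1], [0.44,-0.24,0.18,-0.66], [0.04,-0.47,0.14,-0.08]]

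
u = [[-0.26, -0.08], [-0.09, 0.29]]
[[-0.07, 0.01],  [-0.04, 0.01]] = u @ [[0.30, -0.04], [-0.04, 0.01]]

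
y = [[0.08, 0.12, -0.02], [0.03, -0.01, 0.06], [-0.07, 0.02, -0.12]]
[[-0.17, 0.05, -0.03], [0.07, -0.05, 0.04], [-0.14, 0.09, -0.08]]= y @ [[-0.21, 0.53, -0.56], [-1.09, -0.09, 0.26], [1.13, -1.1, 1.04]]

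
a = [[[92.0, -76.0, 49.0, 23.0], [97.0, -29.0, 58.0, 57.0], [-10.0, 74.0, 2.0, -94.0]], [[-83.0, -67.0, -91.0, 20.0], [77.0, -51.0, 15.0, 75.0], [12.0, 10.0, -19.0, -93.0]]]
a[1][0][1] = -67.0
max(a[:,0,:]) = 92.0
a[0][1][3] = 57.0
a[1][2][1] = 10.0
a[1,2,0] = 12.0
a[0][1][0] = 97.0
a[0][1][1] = -29.0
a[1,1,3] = 75.0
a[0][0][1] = -76.0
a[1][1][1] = -51.0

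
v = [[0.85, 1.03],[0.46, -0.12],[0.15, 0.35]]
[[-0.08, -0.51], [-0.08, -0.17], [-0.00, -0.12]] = v @ [[-0.15, -0.41],[0.05, -0.16]]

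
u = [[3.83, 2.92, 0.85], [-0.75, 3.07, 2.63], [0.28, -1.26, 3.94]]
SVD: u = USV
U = [[0.75,0.54,-0.39],[0.59,-0.26,0.76],[0.31,-0.8,-0.52]]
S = [5.55, 4.33, 2.91]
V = [[0.45, 0.65, 0.61],[0.47, 0.41, -0.78],[-0.76, 0.64, -0.12]]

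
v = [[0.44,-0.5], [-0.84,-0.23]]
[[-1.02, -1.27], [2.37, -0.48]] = v @ [[-2.72, -0.10], [-0.36, 2.46]]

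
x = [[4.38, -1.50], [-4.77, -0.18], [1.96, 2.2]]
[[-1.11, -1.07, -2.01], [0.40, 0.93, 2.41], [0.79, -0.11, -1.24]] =x@[[-0.1, -0.2, -0.50], [0.45, 0.13, -0.12]]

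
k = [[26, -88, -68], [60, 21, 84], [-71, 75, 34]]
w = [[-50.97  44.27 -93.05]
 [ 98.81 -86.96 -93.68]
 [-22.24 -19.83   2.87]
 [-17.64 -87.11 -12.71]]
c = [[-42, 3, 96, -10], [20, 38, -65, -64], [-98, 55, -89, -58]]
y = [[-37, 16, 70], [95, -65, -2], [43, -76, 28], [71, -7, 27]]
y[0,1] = 16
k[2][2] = 34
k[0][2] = -68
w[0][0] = -50.97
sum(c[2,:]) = -190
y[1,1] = -65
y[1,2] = -2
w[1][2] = -93.68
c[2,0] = -98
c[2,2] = -89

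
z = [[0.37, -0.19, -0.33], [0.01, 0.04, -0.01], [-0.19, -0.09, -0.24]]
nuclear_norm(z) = 0.89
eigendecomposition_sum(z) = [[0.41,-0.14,-0.19], [0.01,-0.0,-0.01], [-0.11,0.04,0.05]] + [[-0.04,-0.05,-0.14], [-0.0,-0.00,-0.0], [-0.08,-0.11,-0.29]] + [[-0.00, 0.01, 0.0], [-0.00, 0.05, 0.00], [0.0, -0.02, -0.0]]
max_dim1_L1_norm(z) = 0.89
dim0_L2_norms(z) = [0.42, 0.21, 0.41]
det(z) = -0.01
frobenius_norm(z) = 0.62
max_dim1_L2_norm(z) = 0.53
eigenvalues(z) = [0.46, -0.33, 0.05]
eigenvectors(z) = [[0.96, 0.43, 0.14],[0.03, 0.01, 0.91],[-0.27, 0.90, -0.38]]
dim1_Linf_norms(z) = [0.37, 0.04, 0.24]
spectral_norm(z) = 0.53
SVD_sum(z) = [[0.34, -0.2, -0.36],[-0.00, 0.00, 0.0],[0.05, -0.03, -0.05]] + [[0.03, 0.01, 0.03], [0.01, 0.0, 0.01], [-0.24, -0.06, -0.19]] + [[-0.00, -0.00, 0.0],[0.00, 0.04, -0.02],[0.00, 0.0, -0.00]]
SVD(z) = [[-0.99, -0.14, -0.00], [0.00, -0.03, 1.00], [-0.14, 0.99, 0.03]] @ diag([0.5343987940868057, 0.3133912739420997, 0.04127757618266367]) @ [[-0.64, 0.38, 0.67], [-0.77, -0.2, -0.61], [0.09, 0.90, -0.42]]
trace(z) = 0.17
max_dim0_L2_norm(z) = 0.42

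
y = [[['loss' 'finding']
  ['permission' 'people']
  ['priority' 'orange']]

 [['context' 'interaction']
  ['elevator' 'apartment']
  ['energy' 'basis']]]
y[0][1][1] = 'people'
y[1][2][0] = 'energy'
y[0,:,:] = [['loss', 'finding'], ['permission', 'people'], ['priority', 'orange']]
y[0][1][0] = 'permission'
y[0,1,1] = 'people'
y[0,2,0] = 'priority'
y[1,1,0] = 'elevator'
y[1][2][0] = 'energy'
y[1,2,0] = 'energy'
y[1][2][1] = 'basis'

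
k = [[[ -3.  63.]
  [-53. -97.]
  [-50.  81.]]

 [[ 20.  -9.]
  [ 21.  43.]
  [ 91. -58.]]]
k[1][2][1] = -58.0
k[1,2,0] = 91.0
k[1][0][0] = 20.0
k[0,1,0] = -53.0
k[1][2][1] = -58.0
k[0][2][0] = -50.0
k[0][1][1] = -97.0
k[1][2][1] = -58.0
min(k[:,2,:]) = -58.0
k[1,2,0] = 91.0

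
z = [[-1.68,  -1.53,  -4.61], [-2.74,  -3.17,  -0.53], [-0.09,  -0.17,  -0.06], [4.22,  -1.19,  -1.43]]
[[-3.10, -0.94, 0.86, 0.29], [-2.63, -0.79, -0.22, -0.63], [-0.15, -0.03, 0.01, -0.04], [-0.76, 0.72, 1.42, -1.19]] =z @ [[0.14, 0.22, 0.23, -0.21], [0.64, 0.04, -0.09, 0.40], [0.41, 0.11, -0.24, -0.12]]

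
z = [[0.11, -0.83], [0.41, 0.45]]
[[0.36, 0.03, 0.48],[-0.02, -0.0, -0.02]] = z@[[0.37, 0.03, 0.50], [-0.38, -0.03, -0.51]]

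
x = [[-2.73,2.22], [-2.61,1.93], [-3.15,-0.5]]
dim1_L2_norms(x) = [3.52, 3.25, 3.19]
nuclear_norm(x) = 7.44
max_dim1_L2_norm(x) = 3.52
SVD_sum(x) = [[-3.09, 1.48], [-2.87, 1.38], [-2.37, 1.13]] + [[0.36, 0.74], [0.26, 0.55], [-0.78, -1.63]]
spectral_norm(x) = 5.36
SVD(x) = [[-0.64,-0.39], [-0.59,-0.29], [-0.49,0.87]] @ diag([5.362418458885893, 2.082130704782927]) @ [[0.9, -0.43], [-0.43, -0.90]]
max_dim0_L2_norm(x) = 4.92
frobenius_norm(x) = 5.75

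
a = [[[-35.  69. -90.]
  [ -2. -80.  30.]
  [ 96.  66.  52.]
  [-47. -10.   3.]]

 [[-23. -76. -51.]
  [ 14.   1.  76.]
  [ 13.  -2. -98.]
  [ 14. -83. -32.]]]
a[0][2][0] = 96.0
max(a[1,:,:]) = 76.0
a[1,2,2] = -98.0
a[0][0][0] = -35.0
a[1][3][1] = -83.0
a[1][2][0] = 13.0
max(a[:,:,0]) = 96.0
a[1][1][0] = 14.0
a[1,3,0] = 14.0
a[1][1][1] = 1.0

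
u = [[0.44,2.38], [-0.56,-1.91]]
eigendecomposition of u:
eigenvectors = [[0.93, -0.86], [-0.37, 0.51]]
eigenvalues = [-0.52, -0.95]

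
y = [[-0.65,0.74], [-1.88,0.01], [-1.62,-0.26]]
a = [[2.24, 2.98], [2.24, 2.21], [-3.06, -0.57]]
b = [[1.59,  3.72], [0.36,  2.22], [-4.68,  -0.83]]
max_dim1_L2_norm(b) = 4.75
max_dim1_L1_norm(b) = 5.51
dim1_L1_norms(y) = [1.39, 1.89, 1.88]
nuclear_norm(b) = 9.07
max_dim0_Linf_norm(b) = 4.68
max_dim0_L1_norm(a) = 7.54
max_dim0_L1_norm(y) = 4.15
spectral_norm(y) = 2.57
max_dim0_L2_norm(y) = 2.57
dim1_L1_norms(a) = [5.22, 4.45, 3.63]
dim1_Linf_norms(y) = [0.74, 1.88, 1.62]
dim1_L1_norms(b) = [5.31, 2.58, 5.51]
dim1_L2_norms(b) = [4.05, 2.25, 4.75]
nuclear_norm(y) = 3.35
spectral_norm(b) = 5.74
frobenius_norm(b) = 6.63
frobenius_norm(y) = 2.68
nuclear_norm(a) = 7.28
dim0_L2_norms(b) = [4.96, 4.41]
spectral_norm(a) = 5.51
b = y + a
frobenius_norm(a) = 5.79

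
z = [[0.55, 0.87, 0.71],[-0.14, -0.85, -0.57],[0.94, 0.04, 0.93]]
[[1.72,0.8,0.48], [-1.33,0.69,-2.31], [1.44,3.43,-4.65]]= z @ [[0.58, 3.72, -4.42], [0.85, -1.42, 3.92], [0.93, -0.01, -0.7]]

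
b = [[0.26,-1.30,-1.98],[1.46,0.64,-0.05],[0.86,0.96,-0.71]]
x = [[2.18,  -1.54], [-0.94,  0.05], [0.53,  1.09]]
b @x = [[0.74, -2.62], [2.55, -2.27], [0.60, -2.05]]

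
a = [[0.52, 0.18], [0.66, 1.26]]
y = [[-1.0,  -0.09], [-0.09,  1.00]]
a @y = [[-0.54, 0.13], [-0.77, 1.20]]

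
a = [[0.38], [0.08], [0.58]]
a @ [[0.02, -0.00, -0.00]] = [[0.01, 0.00, 0.0], [0.0, 0.00, 0.0], [0.01, 0.00, 0.00]]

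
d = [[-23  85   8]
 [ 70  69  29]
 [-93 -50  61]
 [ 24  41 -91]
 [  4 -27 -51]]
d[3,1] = 41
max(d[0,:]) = 85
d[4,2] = -51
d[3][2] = -91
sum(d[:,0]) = -18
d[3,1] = 41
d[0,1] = 85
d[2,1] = -50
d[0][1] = 85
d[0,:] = [-23, 85, 8]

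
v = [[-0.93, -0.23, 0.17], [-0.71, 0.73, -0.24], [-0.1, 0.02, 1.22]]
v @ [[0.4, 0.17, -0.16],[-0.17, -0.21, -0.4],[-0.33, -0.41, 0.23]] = [[-0.39, -0.18, 0.28],[-0.33, -0.18, -0.23],[-0.45, -0.52, 0.29]]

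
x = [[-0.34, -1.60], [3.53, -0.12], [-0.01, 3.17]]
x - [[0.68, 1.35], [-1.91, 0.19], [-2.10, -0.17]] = [[-1.02, -2.95], [5.44, -0.31], [2.09, 3.34]]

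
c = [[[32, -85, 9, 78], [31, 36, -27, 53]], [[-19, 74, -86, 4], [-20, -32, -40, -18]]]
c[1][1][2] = -40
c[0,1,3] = 53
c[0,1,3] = 53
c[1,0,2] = -86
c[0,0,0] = 32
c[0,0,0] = 32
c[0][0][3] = 78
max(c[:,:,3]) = 78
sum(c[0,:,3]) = 131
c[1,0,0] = -19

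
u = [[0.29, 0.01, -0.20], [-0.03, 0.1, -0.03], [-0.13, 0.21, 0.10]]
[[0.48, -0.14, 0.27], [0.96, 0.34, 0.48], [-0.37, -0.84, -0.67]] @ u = [[0.11, 0.05, -0.06], [0.21, 0.14, -0.15], [0.01, -0.23, 0.03]]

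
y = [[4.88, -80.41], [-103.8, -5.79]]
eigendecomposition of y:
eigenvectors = [[0.68, 0.64], [-0.73, 0.77]]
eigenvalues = [91.06, -91.97]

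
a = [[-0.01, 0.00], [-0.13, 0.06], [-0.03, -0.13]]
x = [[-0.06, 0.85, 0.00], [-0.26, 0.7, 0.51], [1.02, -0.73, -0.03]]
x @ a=[[-0.11, 0.05],[-0.10, -0.02],[0.09, -0.04]]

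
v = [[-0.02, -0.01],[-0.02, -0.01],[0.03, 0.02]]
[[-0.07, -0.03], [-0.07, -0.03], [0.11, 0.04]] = v @ [[2.44,2.50], [1.77,-1.64]]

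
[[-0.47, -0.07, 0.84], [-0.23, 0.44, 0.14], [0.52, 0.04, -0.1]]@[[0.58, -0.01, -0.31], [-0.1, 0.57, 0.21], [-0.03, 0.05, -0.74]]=[[-0.29, 0.01, -0.49], [-0.18, 0.26, 0.06], [0.3, 0.01, -0.08]]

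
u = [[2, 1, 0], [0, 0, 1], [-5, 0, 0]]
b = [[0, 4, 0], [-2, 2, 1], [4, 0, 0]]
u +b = [[2, 5, 0], [-2, 2, 2], [-1, 0, 0]]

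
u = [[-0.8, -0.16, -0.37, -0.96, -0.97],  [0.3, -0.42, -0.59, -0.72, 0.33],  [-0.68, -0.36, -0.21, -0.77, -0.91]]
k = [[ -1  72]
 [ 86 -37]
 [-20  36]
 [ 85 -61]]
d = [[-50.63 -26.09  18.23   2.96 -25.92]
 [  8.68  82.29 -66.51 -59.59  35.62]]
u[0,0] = -0.802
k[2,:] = [-20, 36]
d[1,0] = 8.68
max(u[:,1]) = -0.156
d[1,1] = 82.29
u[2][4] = -0.908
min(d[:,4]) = -25.92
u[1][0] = 0.297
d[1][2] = -66.51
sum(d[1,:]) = 0.4899999999999878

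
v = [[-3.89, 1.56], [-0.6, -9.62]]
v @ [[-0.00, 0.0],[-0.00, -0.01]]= [[0.00, -0.02], [0.00, 0.1]]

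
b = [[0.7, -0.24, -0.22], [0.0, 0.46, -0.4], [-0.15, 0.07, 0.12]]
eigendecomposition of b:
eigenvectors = [[0.46+0.00j, -0.83+0.00j, -0.83-0.00j], [(0.64+0j), (-0.52+0.08j), (-0.52-0.08j)], [(0.61+0j), (0.19+0j), (0.19-0j)]]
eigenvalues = [(0.08+0j), (0.6+0.02j), (0.6-0.02j)]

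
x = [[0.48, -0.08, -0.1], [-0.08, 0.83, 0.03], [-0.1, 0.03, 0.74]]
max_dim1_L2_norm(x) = 0.83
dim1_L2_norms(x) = [0.5, 0.83, 0.75]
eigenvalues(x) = [0.43, 0.87, 0.74]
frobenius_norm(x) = 1.23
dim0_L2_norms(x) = [0.5, 0.83, 0.75]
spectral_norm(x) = 0.87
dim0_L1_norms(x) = [0.66, 0.94, 0.87]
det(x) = 0.28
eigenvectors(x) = [[-0.94,-0.28,-0.18], [-0.17,0.86,-0.47], [-0.29,0.42,0.86]]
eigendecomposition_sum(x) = [[0.39,0.07,0.12], [0.07,0.01,0.02], [0.12,0.02,0.04]] + [[0.07,-0.21,-0.10],[-0.21,0.65,0.31],[-0.1,0.31,0.15]] + [[0.02, 0.06, -0.12],[0.06, 0.17, -0.30],[-0.12, -0.3, 0.55]]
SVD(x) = [[0.28, -0.18, -0.94], [-0.86, -0.47, -0.17], [-0.42, 0.86, -0.29]] @ diag([0.870641499700444, 0.7446633507616676, 0.43469514953788807]) @ [[0.28, -0.86, -0.42], [-0.18, -0.47, 0.86], [-0.94, -0.17, -0.29]]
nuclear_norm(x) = 2.05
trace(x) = 2.05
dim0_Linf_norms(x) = [0.48, 0.83, 0.74]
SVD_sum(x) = [[0.07, -0.21, -0.10],  [-0.21, 0.65, 0.31],  [-0.1, 0.31, 0.15]] + [[0.02, 0.06, -0.12], [0.06, 0.17, -0.30], [-0.12, -0.3, 0.55]] + [[0.39, 0.07, 0.12], [0.07, 0.01, 0.02], [0.12, 0.02, 0.04]]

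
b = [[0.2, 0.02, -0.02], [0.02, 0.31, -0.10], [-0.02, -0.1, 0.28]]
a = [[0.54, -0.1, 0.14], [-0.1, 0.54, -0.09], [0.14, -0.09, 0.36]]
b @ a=[[0.10, -0.01, 0.02], [-0.03, 0.17, -0.06], [0.04, -0.08, 0.11]]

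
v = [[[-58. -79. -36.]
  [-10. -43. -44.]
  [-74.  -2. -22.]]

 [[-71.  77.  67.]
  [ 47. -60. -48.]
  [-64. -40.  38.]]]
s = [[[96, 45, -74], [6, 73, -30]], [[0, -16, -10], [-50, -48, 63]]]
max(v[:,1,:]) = 47.0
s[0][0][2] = -74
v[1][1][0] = 47.0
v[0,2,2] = -22.0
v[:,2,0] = [-74.0, -64.0]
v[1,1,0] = 47.0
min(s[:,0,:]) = -74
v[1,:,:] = [[-71.0, 77.0, 67.0], [47.0, -60.0, -48.0], [-64.0, -40.0, 38.0]]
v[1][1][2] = -48.0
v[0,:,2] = [-36.0, -44.0, -22.0]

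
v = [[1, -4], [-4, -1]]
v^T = [[1, -4], [-4, -1]]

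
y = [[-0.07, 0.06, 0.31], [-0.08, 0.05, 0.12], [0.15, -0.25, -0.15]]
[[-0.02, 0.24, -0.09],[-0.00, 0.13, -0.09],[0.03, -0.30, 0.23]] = y@[[-0.19, -0.40, 0.82], [-0.17, 0.6, -0.42], [-0.08, 0.58, -0.04]]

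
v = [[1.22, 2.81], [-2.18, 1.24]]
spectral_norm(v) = 3.10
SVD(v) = [[0.97,0.24],  [0.24,-0.97]] @ diag([3.09687129216381, 2.466553911791034]) @ [[0.21, 0.98], [0.98, -0.21]]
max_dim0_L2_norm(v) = 3.07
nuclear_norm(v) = 5.56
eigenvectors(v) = [[(0.75+0j), 0.75-0.00j], [0.00+0.66j, 0.00-0.66j]]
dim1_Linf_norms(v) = [2.81, 2.18]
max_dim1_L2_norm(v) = 3.06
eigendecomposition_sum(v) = [[0.61+1.24j, 1.40-0.70j], [-1.09+0.54j, (0.62+1.24j)]] + [[0.61-1.24j, (1.4+0.7j)], [-1.09-0.54j, 0.62-1.24j]]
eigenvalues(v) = [(1.23+2.48j), (1.23-2.48j)]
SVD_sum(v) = [[0.64, 2.94], [0.16, 0.73]] + [[0.58, -0.13], [-2.34, 0.51]]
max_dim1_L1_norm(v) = 4.03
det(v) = 7.64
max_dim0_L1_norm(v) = 4.05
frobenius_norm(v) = 3.96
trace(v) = 2.46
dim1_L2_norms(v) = [3.06, 2.51]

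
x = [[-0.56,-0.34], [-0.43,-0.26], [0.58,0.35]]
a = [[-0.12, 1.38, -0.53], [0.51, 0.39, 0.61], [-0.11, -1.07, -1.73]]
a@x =[[-0.83,-0.5], [-0.1,-0.06], [-0.48,-0.29]]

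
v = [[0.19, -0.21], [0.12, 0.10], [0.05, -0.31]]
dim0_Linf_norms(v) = [0.19, 0.31]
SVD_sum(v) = [[0.09,-0.25], [-0.02,0.05], [0.11,-0.29]] + [[0.10, 0.04],[0.14, 0.05],[-0.06, -0.02]]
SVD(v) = [[0.65, 0.54], [-0.12, 0.77], [0.75, -0.33]] @ diag([0.4083597127054425, 0.1908987821834607]) @ [[0.36, -0.93], [0.93, 0.36]]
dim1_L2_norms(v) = [0.28, 0.16, 0.31]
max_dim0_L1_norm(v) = 0.62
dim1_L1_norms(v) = [0.4, 0.22, 0.36]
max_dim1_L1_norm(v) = 0.4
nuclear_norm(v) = 0.60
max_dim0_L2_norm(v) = 0.39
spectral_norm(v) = 0.41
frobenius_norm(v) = 0.45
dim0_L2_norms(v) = [0.23, 0.39]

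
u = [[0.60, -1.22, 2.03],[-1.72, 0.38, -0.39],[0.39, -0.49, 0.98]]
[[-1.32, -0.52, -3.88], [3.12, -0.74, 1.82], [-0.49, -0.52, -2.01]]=u @ [[-1.51, 0.25, -0.73],[3.05, -3.03, -0.69],[1.63, -2.15, -2.11]]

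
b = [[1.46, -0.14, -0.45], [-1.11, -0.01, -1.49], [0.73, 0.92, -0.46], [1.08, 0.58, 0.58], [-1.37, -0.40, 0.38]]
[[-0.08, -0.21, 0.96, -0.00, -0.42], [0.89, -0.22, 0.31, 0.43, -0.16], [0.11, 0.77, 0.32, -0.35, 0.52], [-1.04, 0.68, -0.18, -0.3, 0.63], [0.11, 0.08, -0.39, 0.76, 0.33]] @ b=[[1.39, 1.06, -0.25], [2.45, 0.48, -0.03], [-1.55, -0.14, -1.35], [-3.59, -0.45, -0.4], [0.16, -0.07, 0.58]]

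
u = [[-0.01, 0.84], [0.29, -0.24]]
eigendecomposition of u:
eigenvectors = [[0.91, -0.8], [0.42, 0.59]]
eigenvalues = [0.38, -0.63]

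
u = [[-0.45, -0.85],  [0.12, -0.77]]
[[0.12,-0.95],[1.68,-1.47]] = u@ [[2.99, -1.15], [-1.72, 1.73]]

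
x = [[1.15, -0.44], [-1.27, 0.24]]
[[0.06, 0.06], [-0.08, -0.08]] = x @ [[0.08, 0.07], [0.07, 0.05]]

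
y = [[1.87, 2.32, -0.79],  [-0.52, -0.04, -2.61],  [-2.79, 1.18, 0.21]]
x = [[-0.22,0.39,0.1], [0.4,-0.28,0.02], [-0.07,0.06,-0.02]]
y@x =[[0.57, 0.03, 0.25],[0.28, -0.35, -0.0],[1.07, -1.41, -0.26]]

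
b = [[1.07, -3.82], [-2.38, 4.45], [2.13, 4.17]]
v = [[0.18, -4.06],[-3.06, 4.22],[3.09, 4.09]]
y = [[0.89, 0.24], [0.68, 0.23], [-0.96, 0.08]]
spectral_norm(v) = 7.15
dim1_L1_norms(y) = [1.13, 0.91, 1.04]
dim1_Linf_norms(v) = [4.06, 4.22, 4.09]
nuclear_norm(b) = 10.50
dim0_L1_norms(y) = [2.53, 0.55]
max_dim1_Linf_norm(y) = 0.96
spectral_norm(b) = 7.25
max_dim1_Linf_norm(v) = 4.22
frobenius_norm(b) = 7.95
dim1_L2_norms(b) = [3.97, 5.05, 4.68]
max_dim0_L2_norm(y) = 1.48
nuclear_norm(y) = 1.76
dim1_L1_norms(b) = [4.89, 6.83, 6.3]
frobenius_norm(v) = 8.36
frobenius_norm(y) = 1.51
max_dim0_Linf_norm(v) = 4.22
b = y + v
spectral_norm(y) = 1.49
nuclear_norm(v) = 11.49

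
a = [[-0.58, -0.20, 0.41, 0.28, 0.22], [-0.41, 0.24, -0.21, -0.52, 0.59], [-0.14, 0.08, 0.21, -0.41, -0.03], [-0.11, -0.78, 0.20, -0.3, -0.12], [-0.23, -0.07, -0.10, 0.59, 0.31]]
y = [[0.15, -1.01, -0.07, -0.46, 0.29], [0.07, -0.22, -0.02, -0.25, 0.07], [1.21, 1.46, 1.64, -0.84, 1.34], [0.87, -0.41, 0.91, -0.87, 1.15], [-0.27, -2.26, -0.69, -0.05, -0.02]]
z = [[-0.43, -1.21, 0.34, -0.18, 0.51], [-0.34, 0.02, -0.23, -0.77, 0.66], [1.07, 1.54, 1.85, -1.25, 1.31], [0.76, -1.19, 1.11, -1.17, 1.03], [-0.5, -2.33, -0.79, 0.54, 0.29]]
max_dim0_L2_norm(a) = 0.98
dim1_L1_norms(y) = [1.98, 0.63, 6.49, 4.21, 3.29]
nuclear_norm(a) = 3.39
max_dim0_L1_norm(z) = 6.29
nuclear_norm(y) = 6.41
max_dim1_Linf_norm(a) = 0.78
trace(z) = 0.56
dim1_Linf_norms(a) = [0.58, 0.59, 0.41, 0.78, 0.59]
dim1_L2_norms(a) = [0.82, 0.94, 0.49, 0.87, 0.72]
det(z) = 2.50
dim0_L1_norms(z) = [3.1, 6.29, 4.32, 3.91, 3.8]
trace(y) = 0.68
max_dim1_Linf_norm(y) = 2.26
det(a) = 0.00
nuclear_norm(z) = 8.84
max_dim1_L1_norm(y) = 6.49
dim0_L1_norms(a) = [1.47, 1.37, 1.13, 2.1, 1.27]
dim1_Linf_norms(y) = [1.01, 0.25, 1.64, 1.15, 2.26]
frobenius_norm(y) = 4.44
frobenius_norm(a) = 1.75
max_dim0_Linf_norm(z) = 2.33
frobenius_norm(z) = 5.08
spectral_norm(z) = 3.94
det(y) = 0.00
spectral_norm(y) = 3.69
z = y + a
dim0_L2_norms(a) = [0.77, 0.85, 0.55, 0.98, 0.71]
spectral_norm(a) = 0.99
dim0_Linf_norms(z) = [1.07, 2.33, 1.85, 1.25, 1.31]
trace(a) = -0.12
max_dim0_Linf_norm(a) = 0.78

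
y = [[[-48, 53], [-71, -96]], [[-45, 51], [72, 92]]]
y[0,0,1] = 53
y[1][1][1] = 92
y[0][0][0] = -48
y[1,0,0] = -45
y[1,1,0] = 72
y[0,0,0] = -48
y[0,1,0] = -71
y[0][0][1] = 53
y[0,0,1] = 53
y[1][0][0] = -45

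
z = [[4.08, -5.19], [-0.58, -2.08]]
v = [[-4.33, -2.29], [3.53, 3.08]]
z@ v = [[-35.99, -25.33], [-4.83, -5.08]]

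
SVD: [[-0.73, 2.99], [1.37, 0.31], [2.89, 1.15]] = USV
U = [[0.41, -0.91], [0.35, 0.22], [0.84, 0.35]]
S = [3.48, 3.0]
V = [[0.75, 0.66],[0.66, -0.75]]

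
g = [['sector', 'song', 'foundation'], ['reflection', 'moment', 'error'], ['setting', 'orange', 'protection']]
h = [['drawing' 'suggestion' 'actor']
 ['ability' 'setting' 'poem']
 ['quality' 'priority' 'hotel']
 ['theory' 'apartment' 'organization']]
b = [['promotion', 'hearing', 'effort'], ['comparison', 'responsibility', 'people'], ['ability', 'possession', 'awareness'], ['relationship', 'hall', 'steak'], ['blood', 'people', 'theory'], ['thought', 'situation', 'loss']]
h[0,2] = 'actor'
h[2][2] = 'hotel'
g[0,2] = 'foundation'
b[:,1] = ['hearing', 'responsibility', 'possession', 'hall', 'people', 'situation']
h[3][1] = 'apartment'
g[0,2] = 'foundation'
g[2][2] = 'protection'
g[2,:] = ['setting', 'orange', 'protection']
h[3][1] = 'apartment'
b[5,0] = 'thought'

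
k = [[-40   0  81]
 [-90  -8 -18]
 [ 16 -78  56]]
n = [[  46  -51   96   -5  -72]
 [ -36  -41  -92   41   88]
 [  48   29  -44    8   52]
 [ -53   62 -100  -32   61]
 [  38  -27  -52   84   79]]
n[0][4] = -72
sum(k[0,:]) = 41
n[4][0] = 38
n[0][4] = -72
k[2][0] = 16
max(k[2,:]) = 56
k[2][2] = 56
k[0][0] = -40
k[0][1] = 0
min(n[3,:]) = -100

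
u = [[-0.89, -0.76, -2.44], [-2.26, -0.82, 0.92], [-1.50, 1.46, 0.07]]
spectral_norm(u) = 2.86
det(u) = 13.23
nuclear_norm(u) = 7.27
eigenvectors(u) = [[(0.56+0j),  -0.39+0.37j,  -0.39-0.37j], [-0.54+0.00j,  (-0.78+0j),  -0.78-0.00j], [-0.63+0.00j,  (0.15+0.3j),  0.15-0.30j]]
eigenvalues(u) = [(2.62+0j), (-2.13+0.72j), (-2.13-0.72j)]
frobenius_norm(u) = 4.28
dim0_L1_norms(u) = [4.65, 3.04, 3.43]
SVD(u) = [[-0.39, -0.92, -0.04], [-0.79, 0.31, 0.53], [-0.48, 0.24, -0.85]] @ diag([2.8598328143259977, 2.6789429387150405, 1.7265054315619925]) @ [[0.99, 0.09, 0.07], [-0.09, 0.29, 0.95], [0.06, -0.95, 0.3]]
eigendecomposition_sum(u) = [[(0.84-0j), -0.62+0.00j, -1.03-0.00j], [(-0.81+0j), (0.6-0j), 0.99+0.00j], [(-0.96+0j), 0.71-0.00j, (1.18+0j)]] + [[-0.87-0.19j, (-0.07+0.64j), (-0.7-0.7j)], [-0.72-1.06j, -0.71+0.60j, (-0.04-1.44j)], [(-0.27+0.49j), 0.37+0.16j, (-0.55+0.3j)]] + [[-0.87+0.19j, (-0.07-0.64j), -0.70+0.70j], [(-0.72+1.06j), -0.71-0.60j, -0.04+1.44j], [-0.27-0.49j, (0.37-0.16j), -0.55-0.30j]]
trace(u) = -1.64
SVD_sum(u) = [[-1.11, -0.1, -0.07], [-2.24, -0.2, -0.15], [-1.35, -0.12, -0.09]] + [[0.22, -0.72, -2.35], [-0.08, 0.25, 0.8], [-0.06, 0.18, 0.6]] + [[-0.0, 0.06, -0.02], [0.06, -0.87, 0.27], [-0.09, 1.39, -0.44]]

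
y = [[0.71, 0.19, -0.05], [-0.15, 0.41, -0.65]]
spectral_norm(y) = 0.78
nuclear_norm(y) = 1.52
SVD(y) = [[0.06, 1.0], [1.00, -0.06]] @ diag([0.78314455379191, 0.7365355441973389]) @ [[-0.14, 0.54, -0.83], [0.97, 0.23, -0.02]]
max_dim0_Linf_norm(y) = 0.71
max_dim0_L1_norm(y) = 0.86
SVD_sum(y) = [[-0.01, 0.02, -0.04],[-0.11, 0.42, -0.65]] + [[0.72, 0.17, -0.01], [-0.04, -0.01, 0.0]]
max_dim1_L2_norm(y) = 0.78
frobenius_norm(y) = 1.08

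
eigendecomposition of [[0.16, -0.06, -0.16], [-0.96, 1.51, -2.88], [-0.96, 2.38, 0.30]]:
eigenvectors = [[0.92+0.00j, (-0.03-0.04j), (-0.03+0.04j)], [0.38+0.00j, (-0.74+0j), -0.74-0.00j], [-0.13+0.00j, -0.14+0.66j, -0.14-0.66j]]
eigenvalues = [(0.16+0j), (0.91+2.51j), (0.91-2.51j)]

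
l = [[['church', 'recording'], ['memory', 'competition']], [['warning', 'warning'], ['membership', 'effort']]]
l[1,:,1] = ['warning', 'effort']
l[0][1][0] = 'memory'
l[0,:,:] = [['church', 'recording'], ['memory', 'competition']]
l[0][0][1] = 'recording'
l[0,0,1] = 'recording'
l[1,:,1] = ['warning', 'effort']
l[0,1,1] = 'competition'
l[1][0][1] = 'warning'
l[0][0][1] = 'recording'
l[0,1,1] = 'competition'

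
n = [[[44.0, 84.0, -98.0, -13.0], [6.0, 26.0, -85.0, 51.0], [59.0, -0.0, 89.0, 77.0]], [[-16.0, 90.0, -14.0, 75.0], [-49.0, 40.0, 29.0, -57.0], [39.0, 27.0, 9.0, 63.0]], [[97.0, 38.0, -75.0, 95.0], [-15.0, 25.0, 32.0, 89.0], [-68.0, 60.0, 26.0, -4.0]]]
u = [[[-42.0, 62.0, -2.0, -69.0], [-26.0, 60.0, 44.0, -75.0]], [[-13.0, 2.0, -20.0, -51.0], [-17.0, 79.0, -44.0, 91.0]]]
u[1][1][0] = -17.0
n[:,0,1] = [84.0, 90.0, 38.0]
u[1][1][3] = 91.0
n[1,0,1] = 90.0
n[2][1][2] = 32.0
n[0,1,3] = 51.0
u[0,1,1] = 60.0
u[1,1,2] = -44.0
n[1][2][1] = 27.0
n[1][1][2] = 29.0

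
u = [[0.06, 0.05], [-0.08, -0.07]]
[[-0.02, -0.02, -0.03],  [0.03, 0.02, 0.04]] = u @[[-0.02, -0.01, -0.02], [-0.42, -0.34, -0.50]]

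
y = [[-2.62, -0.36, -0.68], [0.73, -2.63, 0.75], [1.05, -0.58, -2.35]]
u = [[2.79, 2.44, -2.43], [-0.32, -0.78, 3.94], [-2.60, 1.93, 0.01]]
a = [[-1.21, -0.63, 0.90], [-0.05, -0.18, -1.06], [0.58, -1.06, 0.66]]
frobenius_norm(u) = 6.81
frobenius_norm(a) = 2.39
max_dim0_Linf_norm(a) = 1.21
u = y @ a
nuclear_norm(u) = 11.02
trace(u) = 2.02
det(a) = 2.01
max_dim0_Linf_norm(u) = 3.94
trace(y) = -7.60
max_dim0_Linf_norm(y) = 2.63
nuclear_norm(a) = 3.97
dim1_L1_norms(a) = [2.74, 1.29, 2.3]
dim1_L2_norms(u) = [4.43, 4.03, 3.24]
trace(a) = -0.73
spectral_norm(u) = 5.53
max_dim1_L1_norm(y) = 4.11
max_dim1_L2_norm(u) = 4.43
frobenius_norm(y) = 4.74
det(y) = -19.82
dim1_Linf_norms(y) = [2.62, 2.63, 2.35]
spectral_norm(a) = 1.83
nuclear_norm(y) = 8.16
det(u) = -39.80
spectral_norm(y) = 3.10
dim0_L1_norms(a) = [1.84, 1.87, 2.62]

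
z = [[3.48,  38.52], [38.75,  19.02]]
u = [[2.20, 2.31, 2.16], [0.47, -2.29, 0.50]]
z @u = [[25.76, -80.17, 26.78], [94.19, 45.96, 93.21]]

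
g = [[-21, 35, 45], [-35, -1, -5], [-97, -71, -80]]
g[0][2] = 45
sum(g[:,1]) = -37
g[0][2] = 45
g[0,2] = 45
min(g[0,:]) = -21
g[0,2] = 45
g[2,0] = -97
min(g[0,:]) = -21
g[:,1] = [35, -1, -71]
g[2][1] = -71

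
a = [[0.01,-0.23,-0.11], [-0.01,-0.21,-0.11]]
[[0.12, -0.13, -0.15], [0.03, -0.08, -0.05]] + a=[[0.13,-0.36,-0.26], [0.02,-0.29,-0.16]]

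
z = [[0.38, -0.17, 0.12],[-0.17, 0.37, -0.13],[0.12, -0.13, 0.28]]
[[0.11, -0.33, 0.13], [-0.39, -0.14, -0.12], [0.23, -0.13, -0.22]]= z @ [[-0.32, -1.2, 0.48],  [-1.04, -1.09, -0.55],  [0.49, -0.47, -1.24]]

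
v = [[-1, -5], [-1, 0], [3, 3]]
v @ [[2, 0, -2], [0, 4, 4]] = [[-2, -20, -18], [-2, 0, 2], [6, 12, 6]]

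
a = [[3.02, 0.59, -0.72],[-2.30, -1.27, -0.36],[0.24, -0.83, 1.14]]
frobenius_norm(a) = 4.37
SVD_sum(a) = [[2.92, 1.00, -0.29], [-2.4, -0.82, 0.23], [-0.14, -0.05, 0.01]] + [[-0.04,  0.08,  -0.17], [-0.07,  0.13,  -0.27], [0.32,  -0.59,  1.23]] + [[0.14, -0.49, -0.27], [0.17, -0.58, -0.32], [0.06, -0.19, -0.11]]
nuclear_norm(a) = 6.39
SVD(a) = [[-0.77, 0.13, -0.62], [0.63, 0.21, -0.74], [0.04, -0.97, -0.25]] @ diag([4.0136855926893, 1.450636341969251, 0.9227579132125691]) @ [[-0.94, -0.32, 0.09], [-0.23, 0.42, -0.88], [-0.24, 0.85, 0.47]]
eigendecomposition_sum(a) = [[0.05-0.00j, 0.09-0.00j, 0.03+0.00j], [(-0.6+0j), -1.14+0.00j, (-0.36-0j)], [(-0.21+0j), (-0.41+0j), (-0.13-0j)]] + [[1.49-1.80j, (0.25-0.83j), (-0.37+1.92j)], [(-0.85+1.57j), (-0.07+0.66j), (-0-1.5j)], [0.23-2.01j, -0.21-0.72j, 0.63+1.57j]] + [[1.49+1.80j, 0.25+0.83j, -0.37-1.92j], [(-0.85-1.57j), -0.07-0.66j, (-0+1.5j)], [(0.23+2.01j), -0.21+0.72j, 0.63-1.57j]]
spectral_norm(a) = 4.01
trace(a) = 2.89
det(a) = -5.37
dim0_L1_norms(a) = [5.56, 2.69, 2.22]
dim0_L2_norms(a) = [3.8, 1.63, 1.4]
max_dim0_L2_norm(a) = 3.8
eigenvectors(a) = [[(0.07+0j), -0.65+0.00j, (-0.65-0j)], [-0.94+0.00j, (0.49-0.1j), 0.49+0.10j], [(-0.34+0j), -0.47+0.31j, (-0.47-0.31j)]]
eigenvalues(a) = [(-1.22+0j), (2.05+0.43j), (2.05-0.43j)]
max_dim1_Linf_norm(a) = 3.02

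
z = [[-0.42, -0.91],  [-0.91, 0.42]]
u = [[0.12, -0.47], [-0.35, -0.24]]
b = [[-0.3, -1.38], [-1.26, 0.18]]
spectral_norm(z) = 1.00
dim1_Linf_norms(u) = [0.47, 0.35]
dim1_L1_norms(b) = [1.68, 1.44]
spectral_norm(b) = 1.43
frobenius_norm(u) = 0.64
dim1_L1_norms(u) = [0.59, 0.59]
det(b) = -1.79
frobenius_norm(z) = 1.42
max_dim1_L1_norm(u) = 0.59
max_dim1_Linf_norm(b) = 1.38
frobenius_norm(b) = 1.90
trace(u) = -0.12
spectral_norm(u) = 0.53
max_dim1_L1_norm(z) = 1.33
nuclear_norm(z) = 2.00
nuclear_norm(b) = 2.68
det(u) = -0.19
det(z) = -1.00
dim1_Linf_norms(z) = [0.91, 0.91]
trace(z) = 0.00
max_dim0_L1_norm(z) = 1.33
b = z + u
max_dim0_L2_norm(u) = 0.53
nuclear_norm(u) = 0.90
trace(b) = -0.12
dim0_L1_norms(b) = [1.56, 1.56]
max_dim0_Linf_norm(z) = 0.91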